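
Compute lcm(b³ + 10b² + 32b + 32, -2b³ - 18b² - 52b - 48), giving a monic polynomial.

Apply the Euclidean algorithm:
  b³ + 10b² + 32b + 32 = (-1/2)(-2b³ - 18b² - 52b - 48) + (b² + 6b + 8)
  -2b³ - 18b² - 52b - 48 = (-2b - 6)(b² + 6b + 8) + (0)
The last nonzero remainder b² + 6b + 8 is already monic.
Then lcm(f, g) = f·g / gcd(f, g); expanding and making the result monic gives the answer.

b⁴ + 13b³ + 62b² + 128b + 96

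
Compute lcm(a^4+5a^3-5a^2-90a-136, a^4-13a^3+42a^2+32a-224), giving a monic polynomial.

Apply the Euclidean algorithm:
  a^4+5a^3-5a^2-90a-136 = (a^4-13a^3+42a^2+32a-224) + (18a^3-47a^2-122a+88)
  a^4-13a^3+42a^2+32a-224 = ((1/18)a-187/324)(18a^3-47a^2-122a+88) + ((7015/324)a^2-(7015/162)a-14030/81)
  18a^3-47a^2-122a+88 = ((5832/7015)a-3564/7015)((7015/324)a^2-(7015/162)a-14030/81) + (0)
Last nonzero remainder: (7015/324)a^2-(7015/162)a-14030/81. Dividing through by 7015/324 gives the monic gcd a^2-2a-8.
Then lcm(f, g) = f·g / gcd(f, g); expanding and making the result monic gives the answer.

a^6-6a^5-32a^4+105a^3+714a^2-1024a-3808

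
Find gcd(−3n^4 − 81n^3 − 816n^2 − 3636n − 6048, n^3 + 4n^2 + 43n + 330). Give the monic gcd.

n + 6

Repeated division with remainder:
  −3n^4 − 81n^3 − 816n^2 − 3636n − 6048 = (−3n − 69)(n^3 + 4n^2 + 43n + 330) + (−411n^2 + 321n + 16722)
  n^3 + 4n^2 + 43n + 330 = (−(1/411)n − 655/56307)(−411n^2 + 321n + 16722) + ((1640790/18769)n + 9844740/18769)
  −411n^2 + 321n + 16722 = (−(2571353/546930)n + 17436401/546930)((1640790/18769)n + 9844740/18769) + (0)
Last nonzero remainder: (1640790/18769)n + 9844740/18769. Dividing through by 1640790/18769 gives the monic gcd n + 6.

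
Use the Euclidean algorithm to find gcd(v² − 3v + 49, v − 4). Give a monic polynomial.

Euclidean algorithm in ℚ[v]:
  v² − 3v + 49 = (v + 1)(v − 4) + (53)
  v − 4 = ((1/53)v − 4/53)(53) + (0)
The last nonzero remainder is the constant 53, so the polynomials are coprime and gcd = 1.

1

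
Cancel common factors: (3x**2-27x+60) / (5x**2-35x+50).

(3x-12)/(5x-10)

Repeated division with remainder:
  3x**2-27x+60 = (3/5)(5x**2-35x+50) + (-6x+30)
  5x**2-35x+50 = (-(5/6)x+5/3)(-6x+30) + (0)
Last nonzero remainder: -6x+30. Dividing through by -6 gives the monic gcd x-5.
Cancel x-5 from numerator and denominator to get the reduced form.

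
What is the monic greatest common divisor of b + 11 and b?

Apply the Euclidean algorithm:
  b + 11 = (b) + (11)
  b = ((1/11)b)(11) + (0)
The last nonzero remainder is the constant 11, so the polynomials are coprime and gcd = 1.

1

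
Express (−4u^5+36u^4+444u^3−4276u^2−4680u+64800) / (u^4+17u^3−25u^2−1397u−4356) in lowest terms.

By polynomial division,
  −4u^5+36u^4+444u^3−4276u^2−4680u+64800 = (−4u+104)(u^4+17u^3−25u^2−1397u−4356) + (−1424u^3−7264u^2+123184u+517824)
  u^4+17u^3−25u^2−1397u−4356 = (−(1/1424)u−1059/126736)(−1424u^3−7264u^2+123184u+517824) + ((6400/7921)u^2−(32000/7921)u−230400/7921)
  −1424u^3−7264u^2+123184u+517824 = (−(704969/400)u−7120979/400)((6400/7921)u^2−(32000/7921)u−230400/7921) + (0)
Last nonzero remainder: (6400/7921)u^2−(32000/7921)u−230400/7921. Dividing through by 6400/7921 gives the monic gcd u^2−5u−36.
Cancel u^2−5u−36 from numerator and denominator to get the reduced form.

(−4u^3+16u^2+380u−1800)/(u^2+22u+121)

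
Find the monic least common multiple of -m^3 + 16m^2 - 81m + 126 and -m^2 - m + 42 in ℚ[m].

m^4 - 9m^3 - 31m^2 + 441m - 882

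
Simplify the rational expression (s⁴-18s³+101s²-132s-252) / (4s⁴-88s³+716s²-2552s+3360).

(s²-5s-6)/(4s²-36s+80)

Repeated division with remainder:
  s⁴-18s³+101s²-132s-252 = (1/4)(4s⁴-88s³+716s²-2552s+3360) + (4s³-78s²+506s-1092)
  4s⁴-88s³+716s²-2552s+3360 = (s-5/2)(4s³-78s²+506s-1092) + (15s²-195s+630)
  4s³-78s²+506s-1092 = ((4/15)s-26/15)(15s²-195s+630) + (0)
Last nonzero remainder: 15s²-195s+630. Dividing through by 15 gives the monic gcd s²-13s+42.
Cancel s²-13s+42 from numerator and denominator to get the reduced form.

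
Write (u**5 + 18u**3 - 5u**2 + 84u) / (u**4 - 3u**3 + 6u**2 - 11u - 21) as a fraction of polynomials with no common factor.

(u**3 + u**2 + 12u)/(u**2 - 2u - 3)

By polynomial division,
  u**5 + 18u**3 - 5u**2 + 84u = (u + 3)(u**4 - 3u**3 + 6u**2 - 11u - 21) + (21u**3 - 12u**2 + 138u + 63)
  u**4 - 3u**3 + 6u**2 - 11u - 21 = ((1/21)u - 17/147)(21u**3 - 12u**2 + 138u + 63) + (-(96/49)u**2 + (96/49)u - 96/7)
  21u**3 - 12u**2 + 138u + 63 = (-(343/32)u - 147/32)(-(96/49)u**2 + (96/49)u - 96/7) + (0)
Last nonzero remainder: -(96/49)u**2 + (96/49)u - 96/7. Dividing through by -96/49 gives the monic gcd u**2 - u + 7.
Cancel u**2 - u + 7 from numerator and denominator to get the reduced form.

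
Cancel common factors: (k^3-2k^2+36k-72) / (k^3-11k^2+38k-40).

Apply the Euclidean algorithm:
  k^3-2k^2+36k-72 = (k^3-11k^2+38k-40) + (9k^2-2k-32)
  k^3-11k^2+38k-40 = ((1/9)k-97/81)(9k^2-2k-32) + ((3172/81)k-6344/81)
  9k^2-2k-32 = ((729/3172)k+324/793)((3172/81)k-6344/81) + (0)
Last nonzero remainder: (3172/81)k-6344/81. Dividing through by 3172/81 gives the monic gcd k-2.
Cancel k-2 from numerator and denominator to get the reduced form.

(k^2+36)/(k^2-9k+20)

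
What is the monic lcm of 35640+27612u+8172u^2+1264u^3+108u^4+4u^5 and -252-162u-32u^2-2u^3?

62370+57231u+21204u^2+4255u^3+505u^4+34u^5+u^6

Apply the Euclidean algorithm:
  4u^5+108u^4+1264u^3+8172u^2+27612u+35640 = (-2u^2-22u-118)(-2u^3-32u^2-162u-252) + (328u^2+2952u+5904)
  -2u^3-32u^2-162u-252 = (-(1/164)u-7/164)(328u^2+2952u+5904) + (0)
Last nonzero remainder: 328u^2+2952u+5904. Dividing through by 328 gives the monic gcd u^2+9u+18.
Then lcm(f, g) = f·g / gcd(f, g); expanding and making the result monic gives the answer.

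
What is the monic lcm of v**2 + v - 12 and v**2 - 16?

Repeated division with remainder:
  v**2 + v - 12 = (v**2 - 16) + (v + 4)
  v**2 - 16 = (v - 4)(v + 4) + (0)
The last nonzero remainder v + 4 is already monic.
Then lcm(f, g) = f·g / gcd(f, g); expanding and making the result monic gives the answer.

v**3 - 3v**2 - 16v + 48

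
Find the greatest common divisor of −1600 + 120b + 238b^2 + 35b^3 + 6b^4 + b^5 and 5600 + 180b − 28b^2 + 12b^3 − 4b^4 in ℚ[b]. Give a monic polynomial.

200 + 35b + 4b^2 + b^3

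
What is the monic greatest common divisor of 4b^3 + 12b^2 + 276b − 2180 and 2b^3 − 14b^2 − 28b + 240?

Euclidean algorithm in ℚ[b]:
  4b^3 + 12b^2 + 276b − 2180 = (2)(2b^3 − 14b^2 − 28b + 240) + (40b^2 + 332b − 2660)
  2b^3 − 14b^2 − 28b + 240 = ((1/20)b − 153/200)(40b^2 + 332b − 2660) + ((17949/50)b − 17949/10)
  40b^2 + 332b − 2660 = ((2000/17949)b + 26600/17949)((17949/50)b − 17949/10) + (0)
Last nonzero remainder: (17949/50)b − 17949/10. Dividing through by 17949/50 gives the monic gcd b − 5.

b − 5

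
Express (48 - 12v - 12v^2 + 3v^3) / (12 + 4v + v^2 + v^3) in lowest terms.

(24 - 18v + 3v^2)/(6 - v + v^2)

Repeated division with remainder:
  3v^3 - 12v^2 - 12v + 48 = (3)(v^3 + v^2 + 4v + 12) + (-15v^2 - 24v + 12)
  v^3 + v^2 + 4v + 12 = (-(1/15)v + 1/25)(-15v^2 - 24v + 12) + ((144/25)v + 288/25)
  -15v^2 - 24v + 12 = (-(125/48)v + 25/24)((144/25)v + 288/25) + (0)
Last nonzero remainder: (144/25)v + 288/25. Dividing through by 144/25 gives the monic gcd v + 2.
Cancel v + 2 from numerator and denominator to get the reduced form.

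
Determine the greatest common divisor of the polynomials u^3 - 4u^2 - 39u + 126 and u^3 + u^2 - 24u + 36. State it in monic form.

Repeated division with remainder:
  u^3 - 4u^2 - 39u + 126 = (u^3 + u^2 - 24u + 36) + (-5u^2 - 15u + 90)
  u^3 + u^2 - 24u + 36 = (-(1/5)u + 2/5)(-5u^2 - 15u + 90) + (0)
Last nonzero remainder: -5u^2 - 15u + 90. Dividing through by -5 gives the monic gcd u^2 + 3u - 18.

u^2 + 3u - 18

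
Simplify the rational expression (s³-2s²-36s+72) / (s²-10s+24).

(s²+4s-12)/(s-4)

Apply the Euclidean algorithm:
  s³-2s²-36s+72 = (s+8)(s²-10s+24) + (20s-120)
  s²-10s+24 = ((1/20)s-1/5)(20s-120) + (0)
Last nonzero remainder: 20s-120. Dividing through by 20 gives the monic gcd s-6.
Cancel s-6 from numerator and denominator to get the reduced form.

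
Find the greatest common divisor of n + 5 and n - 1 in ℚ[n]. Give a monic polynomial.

Apply the Euclidean algorithm:
  n + 5 = (n - 1) + (6)
  n - 1 = ((1/6)n - 1/6)(6) + (0)
The last nonzero remainder is the constant 6, so the polynomials are coprime and gcd = 1.

1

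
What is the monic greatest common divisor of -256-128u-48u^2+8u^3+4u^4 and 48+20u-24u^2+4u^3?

-4+u

Repeated division with remainder:
  4u^4+8u^3-48u^2-128u-256 = (u+8)(4u^3-24u^2+20u+48) + (124u^2-336u-640)
  4u^3-24u^2+20u+48 = ((1/31)u-102/961)(124u^2-336u-640) + ((4788/961)u-19152/961)
  124u^2-336u-640 = ((29791/1197)u+38440/1197)((4788/961)u-19152/961) + (0)
Last nonzero remainder: (4788/961)u-19152/961. Dividing through by 4788/961 gives the monic gcd u-4.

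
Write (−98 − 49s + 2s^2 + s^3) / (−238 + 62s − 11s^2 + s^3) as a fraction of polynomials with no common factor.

By polynomial division,
  s^3 + 2s^2 − 49s − 98 = (s^3 − 11s^2 + 62s − 238) + (13s^2 − 111s + 140)
  s^3 − 11s^2 + 62s − 238 = ((1/13)s − 32/169)(13s^2 − 111s + 140) + ((5106/169)s − 35742/169)
  13s^2 − 111s + 140 = ((2197/5106)s − 1690/2553)((5106/169)s − 35742/169) + (0)
Last nonzero remainder: (5106/169)s − 35742/169. Dividing through by 5106/169 gives the monic gcd s − 7.
Cancel s − 7 from numerator and denominator to get the reduced form.

(14 + 9s + s^2)/(34 − 4s + s^2)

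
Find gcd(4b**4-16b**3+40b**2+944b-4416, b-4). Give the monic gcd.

By polynomial division,
  4b**4-16b**3+40b**2+944b-4416 = (4b**3+40b+1104)(b-4) + (0)
The last nonzero remainder b-4 is already monic.

b-4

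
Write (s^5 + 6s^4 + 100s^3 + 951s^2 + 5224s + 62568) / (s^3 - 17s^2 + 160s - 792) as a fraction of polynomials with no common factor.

(s^3 + 14s^2 + 124s + 711)/(s - 9)

Euclidean algorithm in ℚ[s]:
  s^5 + 6s^4 + 100s^3 + 951s^2 + 5224s + 62568 = (s^2 + 23s + 331)(s^3 - 17s^2 + 160s - 792) + (3690s^2 - 29520s + 324720)
  s^3 - 17s^2 + 160s - 792 = ((1/3690)s - 1/410)(3690s^2 - 29520s + 324720) + (0)
Last nonzero remainder: 3690s^2 - 29520s + 324720. Dividing through by 3690 gives the monic gcd s^2 - 8s + 88.
Cancel s^2 - 8s + 88 from numerator and denominator to get the reduced form.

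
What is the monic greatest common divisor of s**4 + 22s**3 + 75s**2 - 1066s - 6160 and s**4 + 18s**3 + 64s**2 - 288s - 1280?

By polynomial division,
  s**4 + 22s**3 + 75s**2 - 1066s - 6160 = (s**4 + 18s**3 + 64s**2 - 288s - 1280) + (4s**3 + 11s**2 - 778s - 4880)
  s**4 + 18s**3 + 64s**2 - 288s - 1280 = ((1/4)s + 61/16)(4s**3 + 11s**2 - 778s - 4880) + ((3465/16)s**2 + (31185/8)s + 17325)
  4s**3 + 11s**2 - 778s - 4880 = ((64/3465)s - 976/3465)((3465/16)s**2 + (31185/8)s + 17325) + (0)
Last nonzero remainder: (3465/16)s**2 + (31185/8)s + 17325. Dividing through by 3465/16 gives the monic gcd s**2 + 18s + 80.

s**2 + 18s + 80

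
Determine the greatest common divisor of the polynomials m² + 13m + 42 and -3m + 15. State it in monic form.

Repeated division with remainder:
  m² + 13m + 42 = (-(1/3)m - 6)(-3m + 15) + (132)
  -3m + 15 = (-(1/44)m + 5/44)(132) + (0)
The last nonzero remainder is the constant 132, so the polynomials are coprime and gcd = 1.

1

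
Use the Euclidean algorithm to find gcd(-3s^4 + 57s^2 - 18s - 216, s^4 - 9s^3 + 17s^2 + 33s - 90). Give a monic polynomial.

s^3 - 4s^2 - 3s + 18

Repeated division with remainder:
  -3s^4 + 57s^2 - 18s - 216 = (-3)(s^4 - 9s^3 + 17s^2 + 33s - 90) + (-27s^3 + 108s^2 + 81s - 486)
  s^4 - 9s^3 + 17s^2 + 33s - 90 = (-(1/27)s + 5/27)(-27s^3 + 108s^2 + 81s - 486) + (0)
Last nonzero remainder: -27s^3 + 108s^2 + 81s - 486. Dividing through by -27 gives the monic gcd s^3 - 4s^2 - 3s + 18.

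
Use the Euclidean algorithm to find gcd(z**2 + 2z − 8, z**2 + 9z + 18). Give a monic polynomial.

1

By polynomial division,
  z**2 + 2z − 8 = (z**2 + 9z + 18) + (−7z − 26)
  z**2 + 9z + 18 = (−(1/7)z − 37/49)(−7z − 26) + (−80/49)
  −7z − 26 = ((343/80)z + 637/40)(−80/49) + (0)
The last nonzero remainder is the constant −80/49, so the polynomials are coprime and gcd = 1.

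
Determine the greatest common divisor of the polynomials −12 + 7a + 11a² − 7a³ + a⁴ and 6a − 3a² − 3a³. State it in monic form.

−1 + a

Apply the Euclidean algorithm:
  a⁴ − 7a³ + 11a² + 7a − 12 = (−(1/3)a + 8/3)(−3a³ − 3a² + 6a) + (21a² − 9a − 12)
  −3a³ − 3a² + 6a = (−(1/7)a − 10/49)(21a² − 9a − 12) + ((120/49)a − 120/49)
  21a² − 9a − 12 = ((343/40)a + 49/10)((120/49)a − 120/49) + (0)
Last nonzero remainder: (120/49)a − 120/49. Dividing through by 120/49 gives the monic gcd a − 1.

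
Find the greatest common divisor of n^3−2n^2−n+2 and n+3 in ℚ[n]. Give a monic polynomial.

1

Euclidean algorithm in ℚ[n]:
  n^3−2n^2−n+2 = (n^2−5n+14)(n+3) + (−40)
  n+3 = (−(1/40)n−3/40)(−40) + (0)
The last nonzero remainder is the constant −40, so the polynomials are coprime and gcd = 1.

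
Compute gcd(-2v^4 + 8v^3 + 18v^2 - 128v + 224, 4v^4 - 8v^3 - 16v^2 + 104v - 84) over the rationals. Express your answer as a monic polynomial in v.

By polynomial division,
  -2v^4 + 8v^3 + 18v^2 - 128v + 224 = (-1/2)(4v^4 - 8v^3 - 16v^2 + 104v - 84) + (4v^3 + 10v^2 - 76v + 182)
  4v^4 - 8v^3 - 16v^2 + 104v - 84 = (v - 9/2)(4v^3 + 10v^2 - 76v + 182) + (105v^2 - 420v + 735)
  4v^3 + 10v^2 - 76v + 182 = ((4/105)v + 26/105)(105v^2 - 420v + 735) + (0)
Last nonzero remainder: 105v^2 - 420v + 735. Dividing through by 105 gives the monic gcd v^2 - 4v + 7.

v^2 - 4v + 7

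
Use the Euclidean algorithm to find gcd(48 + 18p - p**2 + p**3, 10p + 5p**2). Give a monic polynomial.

Apply the Euclidean algorithm:
  p**3 - p**2 + 18p + 48 = ((1/5)p - 3/5)(5p**2 + 10p) + (24p + 48)
  5p**2 + 10p = ((5/24)p)(24p + 48) + (0)
Last nonzero remainder: 24p + 48. Dividing through by 24 gives the monic gcd p + 2.

2 + p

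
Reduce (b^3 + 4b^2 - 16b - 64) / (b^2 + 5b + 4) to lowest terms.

By polynomial division,
  b^3 + 4b^2 - 16b - 64 = (b - 1)(b^2 + 5b + 4) + (-15b - 60)
  b^2 + 5b + 4 = (-(1/15)b - 1/15)(-15b - 60) + (0)
Last nonzero remainder: -15b - 60. Dividing through by -15 gives the monic gcd b + 4.
Cancel b + 4 from numerator and denominator to get the reduced form.

(b^2 - 16)/(b + 1)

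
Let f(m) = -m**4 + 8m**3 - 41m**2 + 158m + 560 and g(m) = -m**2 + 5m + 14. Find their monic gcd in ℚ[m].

Apply the Euclidean algorithm:
  -m**4 + 8m**3 - 41m**2 + 158m + 560 = (m**2 - 3m + 40)(-m**2 + 5m + 14) + (0)
Last nonzero remainder: -m**2 + 5m + 14. Dividing through by -1 gives the monic gcd m**2 - 5m - 14.

m**2 - 5m - 14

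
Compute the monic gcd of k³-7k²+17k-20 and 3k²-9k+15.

k²-3k+5

Repeated division with remainder:
  k³-7k²+17k-20 = ((1/3)k-4/3)(3k²-9k+15) + (0)
Last nonzero remainder: 3k²-9k+15. Dividing through by 3 gives the monic gcd k²-3k+5.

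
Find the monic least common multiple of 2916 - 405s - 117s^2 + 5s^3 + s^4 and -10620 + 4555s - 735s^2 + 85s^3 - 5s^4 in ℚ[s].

172044 - 35559s - 2367s^2 + 358s^3 - 78s^4 + s^5 + s^6

Euclidean algorithm in ℚ[s]:
  s^4 + 5s^3 - 117s^2 - 405s + 2916 = (-1/5)(-5s^4 + 85s^3 - 735s^2 + 4555s - 10620) + (22s^3 - 264s^2 + 506s + 792)
  -5s^4 + 85s^3 - 735s^2 + 4555s - 10620 = (-(5/22)s + 25/22)(22s^3 - 264s^2 + 506s + 792) + (-320s^2 + 4160s - 11520)
  22s^3 - 264s^2 + 506s + 792 = (-(11/160)s - 11/160)(-320s^2 + 4160s - 11520) + (0)
Last nonzero remainder: -320s^2 + 4160s - 11520. Dividing through by -320 gives the monic gcd s^2 - 13s + 36.
Then lcm(f, g) = f·g / gcd(f, g); expanding and making the result monic gives the answer.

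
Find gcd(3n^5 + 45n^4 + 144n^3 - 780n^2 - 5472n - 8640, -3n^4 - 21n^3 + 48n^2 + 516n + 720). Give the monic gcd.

n^3 + 5n^2 - 26n - 120

Repeated division with remainder:
  3n^5 + 45n^4 + 144n^3 - 780n^2 - 5472n - 8640 = (-n - 8)(-3n^4 - 21n^3 + 48n^2 + 516n + 720) + (24n^3 + 120n^2 - 624n - 2880)
  -3n^4 - 21n^3 + 48n^2 + 516n + 720 = (-(1/8)n - 1/4)(24n^3 + 120n^2 - 624n - 2880) + (0)
Last nonzero remainder: 24n^3 + 120n^2 - 624n - 2880. Dividing through by 24 gives the monic gcd n^3 + 5n^2 - 26n - 120.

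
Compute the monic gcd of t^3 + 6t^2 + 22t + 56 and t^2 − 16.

t + 4

Euclidean algorithm in ℚ[t]:
  t^3 + 6t^2 + 22t + 56 = (t + 6)(t^2 − 16) + (38t + 152)
  t^2 − 16 = ((1/38)t − 2/19)(38t + 152) + (0)
Last nonzero remainder: 38t + 152. Dividing through by 38 gives the monic gcd t + 4.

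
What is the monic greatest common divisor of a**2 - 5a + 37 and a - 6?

Euclidean algorithm in ℚ[a]:
  a**2 - 5a + 37 = (a + 1)(a - 6) + (43)
  a - 6 = ((1/43)a - 6/43)(43) + (0)
The last nonzero remainder is the constant 43, so the polynomials are coprime and gcd = 1.

1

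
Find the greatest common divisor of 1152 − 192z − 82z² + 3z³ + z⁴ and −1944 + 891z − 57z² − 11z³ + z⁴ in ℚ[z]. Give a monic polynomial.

24 − 11z + z²

By polynomial division,
  z⁴ + 3z³ − 82z² − 192z + 1152 = (z⁴ − 11z³ − 57z² + 891z − 1944) + (14z³ − 25z² − 1083z + 3096)
  z⁴ − 11z³ − 57z² + 891z − 1944 = ((1/14)z − 129/196)(14z³ − 25z² − 1083z + 3096) + ((765/196)z² − (8415/196)z + 4590/49)
  14z³ − 25z² − 1083z + 3096 = ((2744/765)z + 8428/255)((765/196)z² − (8415/196)z + 4590/49) + (0)
Last nonzero remainder: (765/196)z² − (8415/196)z + 4590/49. Dividing through by 765/196 gives the monic gcd z² − 11z + 24.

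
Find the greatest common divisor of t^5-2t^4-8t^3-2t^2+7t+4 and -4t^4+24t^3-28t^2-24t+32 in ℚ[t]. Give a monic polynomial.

t^3-4t^2-t+4

Euclidean algorithm in ℚ[t]:
  t^5-2t^4-8t^3-2t^2+7t+4 = (-(1/4)t-1)(-4t^4+24t^3-28t^2-24t+32) + (9t^3-36t^2-9t+36)
  -4t^4+24t^3-28t^2-24t+32 = (-(4/9)t+8/9)(9t^3-36t^2-9t+36) + (0)
Last nonzero remainder: 9t^3-36t^2-9t+36. Dividing through by 9 gives the monic gcd t^3-4t^2-t+4.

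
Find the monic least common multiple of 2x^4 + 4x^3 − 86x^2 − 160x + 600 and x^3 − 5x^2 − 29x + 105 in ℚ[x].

Euclidean algorithm in ℚ[x]:
  2x^4 + 4x^3 − 86x^2 − 160x + 600 = (2x + 14)(x^3 − 5x^2 − 29x + 105) + (42x^2 + 36x − 870)
  x^3 − 5x^2 − 29x + 105 = ((1/42)x − 41/294)(42x^2 + 36x − 870) + (−(160/49)x − 800/49)
  42x^2 + 36x − 870 = (−(1029/80)x + 4263/80)(−(160/49)x − 800/49) + (0)
Last nonzero remainder: −(160/49)x − 800/49. Dividing through by −160/49 gives the monic gcd x + 5.
Then lcm(f, g) = f·g / gcd(f, g); expanding and making the result monic gives the answer.

x^6 − 8x^5 − 42x^4 + 392x^3 + 197x^2 − 4680x + 6300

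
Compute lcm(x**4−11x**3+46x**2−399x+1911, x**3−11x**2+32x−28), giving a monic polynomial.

x**6−15x**5+94x**4−627x**3+3691x**2−9240x+7644

Apply the Euclidean algorithm:
  x**4−11x**3+46x**2−399x+1911 = (x)(x**3−11x**2+32x−28) + (14x**2−371x+1911)
  x**3−11x**2+32x−28 = ((1/14)x+31/28)(14x**2−371x+1911) + ((1225/4)x−8575/4)
  14x**2−371x+1911 = ((8/175)x−156/175)((1225/4)x−8575/4) + (0)
Last nonzero remainder: (1225/4)x−8575/4. Dividing through by 1225/4 gives the monic gcd x−7.
Then lcm(f, g) = f·g / gcd(f, g); expanding and making the result monic gives the answer.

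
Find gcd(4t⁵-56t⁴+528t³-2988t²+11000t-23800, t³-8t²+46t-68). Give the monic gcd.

Euclidean algorithm in ℚ[t]:
  4t⁵-56t⁴+528t³-2988t²+11000t-23800 = (4t²-24t+152)(t³-8t²+46t-68) + (-396t²+2376t-13464)
  t³-8t²+46t-68 = (-(1/396)t+1/198)(-396t²+2376t-13464) + (0)
Last nonzero remainder: -396t²+2376t-13464. Dividing through by -396 gives the monic gcd t²-6t+34.

t²-6t+34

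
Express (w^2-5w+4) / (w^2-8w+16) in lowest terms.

Apply the Euclidean algorithm:
  w^2-5w+4 = (w^2-8w+16) + (3w-12)
  w^2-8w+16 = ((1/3)w-4/3)(3w-12) + (0)
Last nonzero remainder: 3w-12. Dividing through by 3 gives the monic gcd w-4.
Cancel w-4 from numerator and denominator to get the reduced form.

(w-1)/(w-4)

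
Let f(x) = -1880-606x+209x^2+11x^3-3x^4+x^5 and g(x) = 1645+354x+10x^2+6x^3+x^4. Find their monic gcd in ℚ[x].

235+17x-x^2+x^3

By polynomial division,
  x^5-3x^4+11x^3+209x^2-606x-1880 = (x-9)(x^4+6x^3+10x^2+354x+1645) + (55x^3-55x^2+935x+12925)
  x^4+6x^3+10x^2+354x+1645 = ((1/55)x+7/55)(55x^3-55x^2+935x+12925) + (0)
Last nonzero remainder: 55x^3-55x^2+935x+12925. Dividing through by 55 gives the monic gcd x^3-x^2+17x+235.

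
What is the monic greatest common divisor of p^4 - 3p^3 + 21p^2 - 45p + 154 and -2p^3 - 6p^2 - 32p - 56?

p^2 + p + 14

By polynomial division,
  p^4 - 3p^3 + 21p^2 - 45p + 154 = (-(1/2)p + 3)(-2p^3 - 6p^2 - 32p - 56) + (23p^2 + 23p + 322)
  -2p^3 - 6p^2 - 32p - 56 = (-(2/23)p - 4/23)(23p^2 + 23p + 322) + (0)
Last nonzero remainder: 23p^2 + 23p + 322. Dividing through by 23 gives the monic gcd p^2 + p + 14.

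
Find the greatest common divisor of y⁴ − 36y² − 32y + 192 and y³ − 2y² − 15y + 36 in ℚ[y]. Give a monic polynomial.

y + 4

Repeated division with remainder:
  y⁴ − 36y² − 32y + 192 = (y + 2)(y³ − 2y² − 15y + 36) + (−17y² − 38y + 120)
  y³ − 2y² − 15y + 36 = (−(1/17)y + 72/289)(−17y² − 38y + 120) + ((441/289)y + 1764/289)
  −17y² − 38y + 120 = (−(4913/441)y + 2890/147)((441/289)y + 1764/289) + (0)
Last nonzero remainder: (441/289)y + 1764/289. Dividing through by 441/289 gives the monic gcd y + 4.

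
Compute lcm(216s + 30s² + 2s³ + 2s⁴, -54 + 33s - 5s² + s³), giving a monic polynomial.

-216s + 78s² + 13s³ - s⁴ + s⁵

Euclidean algorithm in ℚ[s]:
  2s⁴ + 2s³ + 30s² + 216s = (2s + 12)(s³ - 5s² + 33s - 54) + (24s² - 72s + 648)
  s³ - 5s² + 33s - 54 = ((1/24)s - 1/12)(24s² - 72s + 648) + (0)
Last nonzero remainder: 24s² - 72s + 648. Dividing through by 24 gives the monic gcd s² - 3s + 27.
Then lcm(f, g) = f·g / gcd(f, g); expanding and making the result monic gives the answer.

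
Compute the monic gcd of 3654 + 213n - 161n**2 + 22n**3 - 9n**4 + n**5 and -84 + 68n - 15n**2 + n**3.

Euclidean algorithm in ℚ[n]:
  n**5 - 9n**4 + 22n**3 - 161n**2 + 213n + 3654 = (n**2 + 6n + 44)(n**3 - 15n**2 + 68n - 84) + (175n**2 - 2275n + 7350)
  n**3 - 15n**2 + 68n - 84 = ((1/175)n - 2/175)(175n**2 - 2275n + 7350) + (0)
Last nonzero remainder: 175n**2 - 2275n + 7350. Dividing through by 175 gives the monic gcd n**2 - 13n + 42.

42 - 13n + n**2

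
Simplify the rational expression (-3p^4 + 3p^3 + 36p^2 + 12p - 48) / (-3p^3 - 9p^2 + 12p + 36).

(p^3 - 3p^2 - 6p + 8)/(p^2 + p - 6)

Apply the Euclidean algorithm:
  -3p^4 + 3p^3 + 36p^2 + 12p - 48 = (p - 4)(-3p^3 - 9p^2 + 12p + 36) + (-12p^2 + 24p + 96)
  -3p^3 - 9p^2 + 12p + 36 = ((1/4)p + 5/4)(-12p^2 + 24p + 96) + (-42p - 84)
  -12p^2 + 24p + 96 = ((2/7)p - 8/7)(-42p - 84) + (0)
Last nonzero remainder: -42p - 84. Dividing through by -42 gives the monic gcd p + 2.
Cancel p + 2 from numerator and denominator to get the reduced form.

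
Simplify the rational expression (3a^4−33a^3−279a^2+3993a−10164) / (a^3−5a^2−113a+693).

Euclidean algorithm in ℚ[a]:
  3a^4−33a^3−279a^2+3993a−10164 = (3a−18)(a^3−5a^2−113a+693) + (−30a^2−120a+2310)
  a^3−5a^2−113a+693 = (−(1/30)a+3/10)(−30a^2−120a+2310) + (0)
Last nonzero remainder: −30a^2−120a+2310. Dividing through by −30 gives the monic gcd a^2+4a−77.
Cancel a^2+4a−77 from numerator and denominator to get the reduced form.

(3a^2−45a+132)/(a−9)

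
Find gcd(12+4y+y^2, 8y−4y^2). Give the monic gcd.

1

By polynomial division,
  y^2+4y+12 = (−1/4)(−4y^2+8y) + (6y+12)
  −4y^2+8y = (−(2/3)y+8/3)(6y+12) + (−32)
  6y+12 = (−(3/16)y−3/8)(−32) + (0)
The last nonzero remainder is the constant −32, so the polynomials are coprime and gcd = 1.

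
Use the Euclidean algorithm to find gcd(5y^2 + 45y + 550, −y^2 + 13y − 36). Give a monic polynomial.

1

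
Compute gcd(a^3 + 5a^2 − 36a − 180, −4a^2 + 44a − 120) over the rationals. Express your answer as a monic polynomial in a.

Repeated division with remainder:
  a^3 + 5a^2 − 36a − 180 = (−(1/4)a − 4)(−4a^2 + 44a − 120) + (110a − 660)
  −4a^2 + 44a − 120 = (−(2/55)a + 2/11)(110a − 660) + (0)
Last nonzero remainder: 110a − 660. Dividing through by 110 gives the monic gcd a − 6.

a − 6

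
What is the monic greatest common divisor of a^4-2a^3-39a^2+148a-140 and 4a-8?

a-2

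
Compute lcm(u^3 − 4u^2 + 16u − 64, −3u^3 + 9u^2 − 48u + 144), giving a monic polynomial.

u^4 − 7u^3 + 28u^2 − 112u + 192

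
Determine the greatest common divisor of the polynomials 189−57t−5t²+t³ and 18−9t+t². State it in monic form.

−3+t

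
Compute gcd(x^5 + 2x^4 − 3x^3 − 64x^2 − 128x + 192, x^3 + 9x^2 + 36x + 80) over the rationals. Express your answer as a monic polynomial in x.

Repeated division with remainder:
  x^5 + 2x^4 − 3x^3 − 64x^2 − 128x + 192 = (x^2 − 7x + 24)(x^3 + 9x^2 + 36x + 80) + (−108x^2 − 432x − 1728)
  x^3 + 9x^2 + 36x + 80 = (−(1/108)x − 5/108)(−108x^2 − 432x − 1728) + (0)
Last nonzero remainder: −108x^2 − 432x − 1728. Dividing through by −108 gives the monic gcd x^2 + 4x + 16.

x^2 + 4x + 16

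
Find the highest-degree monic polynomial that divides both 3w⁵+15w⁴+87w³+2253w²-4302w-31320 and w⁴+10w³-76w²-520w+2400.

Repeated division with remainder:
  3w⁵+15w⁴+87w³+2253w²-4302w-31320 = (3w-15)(w⁴+10w³-76w²-520w+2400) + (465w³+2673w²-19302w+4680)
  w⁴+10w³-76w²-520w+2400 = ((1/465)w+659/72075)(465w³+2673w²-19302w+4680) + (-(1415799/24025)w²-(8494794/24025)w+11326392/4805)
  465w³+2673w²-19302w+4680 = (-(3723875/471933)w+312325/157311)(-(1415799/24025)w²-(8494794/24025)w+11326392/4805) + (0)
Last nonzero remainder: -(1415799/24025)w²-(8494794/24025)w+11326392/4805. Dividing through by -1415799/24025 gives the monic gcd w²+6w-40.

w²+6w-40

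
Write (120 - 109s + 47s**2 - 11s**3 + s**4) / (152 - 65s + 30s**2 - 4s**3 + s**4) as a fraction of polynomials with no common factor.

(15 - 8s + s**2)/(19 - s + s**2)

Apply the Euclidean algorithm:
  s**4 - 11s**3 + 47s**2 - 109s + 120 = (s**4 - 4s**3 + 30s**2 - 65s + 152) + (-7s**3 + 17s**2 - 44s - 32)
  s**4 - 4s**3 + 30s**2 - 65s + 152 = (-(1/7)s + 11/49)(-7s**3 + 17s**2 - 44s - 32) + ((975/49)s**2 - (2925/49)s + 7800/49)
  -7s**3 + 17s**2 - 44s - 32 = (-(343/975)s - 196/975)((975/49)s**2 - (2925/49)s + 7800/49) + (0)
Last nonzero remainder: (975/49)s**2 - (2925/49)s + 7800/49. Dividing through by 975/49 gives the monic gcd s**2 - 3s + 8.
Cancel s**2 - 3s + 8 from numerator and denominator to get the reduced form.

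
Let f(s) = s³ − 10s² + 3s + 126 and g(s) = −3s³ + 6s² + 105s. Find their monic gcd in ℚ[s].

Repeated division with remainder:
  s³ − 10s² + 3s + 126 = (−1/3)(−3s³ + 6s² + 105s) + (−8s² + 38s + 126)
  −3s³ + 6s² + 105s = ((3/8)s + 33/32)(−8s² + 38s + 126) + ((297/16)s − 2079/16)
  −8s² + 38s + 126 = (−(128/297)s − 32/33)((297/16)s − 2079/16) + (0)
Last nonzero remainder: (297/16)s − 2079/16. Dividing through by 297/16 gives the monic gcd s − 7.

s − 7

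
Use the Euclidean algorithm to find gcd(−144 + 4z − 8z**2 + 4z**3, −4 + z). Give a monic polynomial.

−4 + z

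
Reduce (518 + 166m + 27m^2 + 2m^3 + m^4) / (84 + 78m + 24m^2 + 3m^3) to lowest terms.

(37 - 4m + m^2)/(6 + 3m)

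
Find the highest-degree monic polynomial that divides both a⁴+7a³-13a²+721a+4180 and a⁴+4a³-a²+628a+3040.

a³-4a²+31a+380

Repeated division with remainder:
  a⁴+7a³-13a²+721a+4180 = (a⁴+4a³-a²+628a+3040) + (3a³-12a²+93a+1140)
  a⁴+4a³-a²+628a+3040 = ((1/3)a+8/3)(3a³-12a²+93a+1140) + (0)
Last nonzero remainder: 3a³-12a²+93a+1140. Dividing through by 3 gives the monic gcd a³-4a²+31a+380.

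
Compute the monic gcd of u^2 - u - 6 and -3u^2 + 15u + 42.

u + 2

By polynomial division,
  u^2 - u - 6 = (-1/3)(-3u^2 + 15u + 42) + (4u + 8)
  -3u^2 + 15u + 42 = (-(3/4)u + 21/4)(4u + 8) + (0)
Last nonzero remainder: 4u + 8. Dividing through by 4 gives the monic gcd u + 2.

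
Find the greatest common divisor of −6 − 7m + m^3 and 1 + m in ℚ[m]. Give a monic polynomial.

1 + m

Repeated division with remainder:
  m^3 − 7m − 6 = (m^2 − m − 6)(m + 1) + (0)
The last nonzero remainder m + 1 is already monic.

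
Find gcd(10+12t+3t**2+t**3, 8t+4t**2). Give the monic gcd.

1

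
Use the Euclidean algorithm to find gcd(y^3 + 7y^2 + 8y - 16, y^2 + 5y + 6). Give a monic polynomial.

1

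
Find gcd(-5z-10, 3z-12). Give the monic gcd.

1

Apply the Euclidean algorithm:
  -5z-10 = (-5/3)(3z-12) + (-30)
  3z-12 = (-(1/10)z+2/5)(-30) + (0)
The last nonzero remainder is the constant -30, so the polynomials are coprime and gcd = 1.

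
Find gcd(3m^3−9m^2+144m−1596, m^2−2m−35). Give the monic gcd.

m−7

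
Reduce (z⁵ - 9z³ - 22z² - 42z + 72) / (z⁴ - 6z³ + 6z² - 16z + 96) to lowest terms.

(z² + 2z - 3)/(z - 4)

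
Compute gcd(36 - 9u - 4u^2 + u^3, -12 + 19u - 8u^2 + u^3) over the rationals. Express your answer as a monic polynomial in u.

Repeated division with remainder:
  u^3 - 4u^2 - 9u + 36 = (u^3 - 8u^2 + 19u - 12) + (4u^2 - 28u + 48)
  u^3 - 8u^2 + 19u - 12 = ((1/4)u - 1/4)(4u^2 - 28u + 48) + (0)
Last nonzero remainder: 4u^2 - 28u + 48. Dividing through by 4 gives the monic gcd u^2 - 7u + 12.

12 - 7u + u^2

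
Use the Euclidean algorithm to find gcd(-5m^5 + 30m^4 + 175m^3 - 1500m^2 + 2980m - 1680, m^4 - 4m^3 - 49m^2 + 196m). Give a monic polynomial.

m^2 + 3m - 28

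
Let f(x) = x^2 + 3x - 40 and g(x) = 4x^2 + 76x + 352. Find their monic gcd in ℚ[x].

By polynomial division,
  x^2 + 3x - 40 = (1/4)(4x^2 + 76x + 352) + (-16x - 128)
  4x^2 + 76x + 352 = (-(1/4)x - 11/4)(-16x - 128) + (0)
Last nonzero remainder: -16x - 128. Dividing through by -16 gives the monic gcd x + 8.

x + 8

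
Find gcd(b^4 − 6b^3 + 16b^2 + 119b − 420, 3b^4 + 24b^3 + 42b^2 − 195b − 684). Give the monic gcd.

Repeated division with remainder:
  b^4 − 6b^3 + 16b^2 + 119b − 420 = (1/3)(3b^4 + 24b^3 + 42b^2 − 195b − 684) + (−14b^3 + 2b^2 + 184b − 192)
  3b^4 + 24b^3 + 42b^2 − 195b − 684 = (−(3/14)b − 171/98)(−14b^3 + 2b^2 + 184b − 192) + ((4161/49)b^2 + (4161/49)b − 49932/49)
  −14b^3 + 2b^2 + 184b − 192 = (−(686/4161)b + 784/4161)((4161/49)b^2 + (4161/49)b − 49932/49) + (0)
Last nonzero remainder: (4161/49)b^2 + (4161/49)b − 49932/49. Dividing through by 4161/49 gives the monic gcd b^2 + b − 12.

b^2 + b − 12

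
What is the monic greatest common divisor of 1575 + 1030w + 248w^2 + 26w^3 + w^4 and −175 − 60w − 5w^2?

Repeated division with remainder:
  w^4 + 26w^3 + 248w^2 + 1030w + 1575 = (−(1/5)w^2 − (14/5)w − 9)(−5w^2 − 60w − 175) + (0)
Last nonzero remainder: −5w^2 − 60w − 175. Dividing through by −5 gives the monic gcd w^2 + 12w + 35.

35 + 12w + w^2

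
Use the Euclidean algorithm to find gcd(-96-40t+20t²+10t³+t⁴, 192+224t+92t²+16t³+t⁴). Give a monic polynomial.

Repeated division with remainder:
  t⁴+10t³+20t²-40t-96 = (t⁴+16t³+92t²+224t+192) + (-6t³-72t²-264t-288)
  t⁴+16t³+92t²+224t+192 = (-(1/6)t-2/3)(-6t³-72t²-264t-288) + (0)
Last nonzero remainder: -6t³-72t²-264t-288. Dividing through by -6 gives the monic gcd t³+12t²+44t+48.

48+44t+12t²+t³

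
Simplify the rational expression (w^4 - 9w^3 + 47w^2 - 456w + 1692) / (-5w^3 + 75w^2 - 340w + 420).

By polynomial division,
  w^4 - 9w^3 + 47w^2 - 456w + 1692 = (-(1/5)w - 6/5)(-5w^3 + 75w^2 - 340w + 420) + (69w^2 - 780w + 2196)
  -5w^3 + 75w^2 - 340w + 420 = (-(5/69)w + 425/1587)(69w^2 - 780w + 2196) + ((14820/529)w - 88920/529)
  69w^2 - 780w + 2196 = ((12167/4940)w - 32269/2470)((14820/529)w - 88920/529) + (0)
Last nonzero remainder: (14820/529)w - 88920/529. Dividing through by 14820/529 gives the monic gcd w - 6.
Cancel w - 6 from numerator and denominator to get the reduced form.

(-w^3 + 3w^2 - 29w + 282)/(5w^2 - 45w + 70)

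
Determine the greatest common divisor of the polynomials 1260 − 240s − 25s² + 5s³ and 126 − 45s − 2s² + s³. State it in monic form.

−42 + s + s²

Apply the Euclidean algorithm:
  5s³ − 25s² − 240s + 1260 = (5)(s³ − 2s² − 45s + 126) + (−15s² − 15s + 630)
  s³ − 2s² − 45s + 126 = (−(1/15)s + 1/5)(−15s² − 15s + 630) + (0)
Last nonzero remainder: −15s² − 15s + 630. Dividing through by −15 gives the monic gcd s² + s − 42.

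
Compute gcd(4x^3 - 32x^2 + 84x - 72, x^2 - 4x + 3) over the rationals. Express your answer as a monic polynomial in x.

x - 3

By polynomial division,
  4x^3 - 32x^2 + 84x - 72 = (4x - 16)(x^2 - 4x + 3) + (8x - 24)
  x^2 - 4x + 3 = ((1/8)x - 1/8)(8x - 24) + (0)
Last nonzero remainder: 8x - 24. Dividing through by 8 gives the monic gcd x - 3.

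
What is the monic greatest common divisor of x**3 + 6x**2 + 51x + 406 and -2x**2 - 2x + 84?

Apply the Euclidean algorithm:
  x**3 + 6x**2 + 51x + 406 = (-(1/2)x - 5/2)(-2x**2 - 2x + 84) + (88x + 616)
  -2x**2 - 2x + 84 = (-(1/44)x + 3/22)(88x + 616) + (0)
Last nonzero remainder: 88x + 616. Dividing through by 88 gives the monic gcd x + 7.

x + 7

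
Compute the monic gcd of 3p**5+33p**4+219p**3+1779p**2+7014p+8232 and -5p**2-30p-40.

p**2+6p+8

Euclidean algorithm in ℚ[p]:
  3p**5+33p**4+219p**3+1779p**2+7014p+8232 = (-(3/5)p**3-3p**2-21p-1029/5)(-5p**2-30p-40) + (0)
Last nonzero remainder: -5p**2-30p-40. Dividing through by -5 gives the monic gcd p**2+6p+8.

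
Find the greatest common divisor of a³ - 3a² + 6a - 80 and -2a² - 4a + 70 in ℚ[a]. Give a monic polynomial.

By polynomial division,
  a³ - 3a² + 6a - 80 = (-(1/2)a + 5/2)(-2a² - 4a + 70) + (51a - 255)
  -2a² - 4a + 70 = (-(2/51)a - 14/51)(51a - 255) + (0)
Last nonzero remainder: 51a - 255. Dividing through by 51 gives the monic gcd a - 5.

a - 5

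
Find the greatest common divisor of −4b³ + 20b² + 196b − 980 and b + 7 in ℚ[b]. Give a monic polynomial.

Repeated division with remainder:
  −4b³ + 20b² + 196b − 980 = (−4b² + 48b − 140)(b + 7) + (0)
The last nonzero remainder b + 7 is already monic.

b + 7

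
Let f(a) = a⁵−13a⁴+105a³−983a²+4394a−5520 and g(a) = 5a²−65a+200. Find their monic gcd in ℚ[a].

Repeated division with remainder:
  a⁵−13a⁴+105a³−983a²+4394a−5520 = ((1/5)a³+13a−138/5)(5a²−65a+200) + (0)
Last nonzero remainder: 5a²−65a+200. Dividing through by 5 gives the monic gcd a²−13a+40.

a²−13a+40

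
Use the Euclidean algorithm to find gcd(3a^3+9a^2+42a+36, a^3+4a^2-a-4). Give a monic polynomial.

a+1

Apply the Euclidean algorithm:
  3a^3+9a^2+42a+36 = (3)(a^3+4a^2-a-4) + (-3a^2+45a+48)
  a^3+4a^2-a-4 = (-(1/3)a-19/3)(-3a^2+45a+48) + (300a+300)
  -3a^2+45a+48 = (-(1/100)a+4/25)(300a+300) + (0)
Last nonzero remainder: 300a+300. Dividing through by 300 gives the monic gcd a+1.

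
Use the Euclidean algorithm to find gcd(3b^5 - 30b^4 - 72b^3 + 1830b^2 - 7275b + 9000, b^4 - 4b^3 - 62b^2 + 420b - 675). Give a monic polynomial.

b^3 - 13b^2 + 55b - 75

By polynomial division,
  3b^5 - 30b^4 - 72b^3 + 1830b^2 - 7275b + 9000 = (3b - 18)(b^4 - 4b^3 - 62b^2 + 420b - 675) + (42b^3 - 546b^2 + 2310b - 3150)
  b^4 - 4b^3 - 62b^2 + 420b - 675 = ((1/42)b + 3/14)(42b^3 - 546b^2 + 2310b - 3150) + (0)
Last nonzero remainder: 42b^3 - 546b^2 + 2310b - 3150. Dividing through by 42 gives the monic gcd b^3 - 13b^2 + 55b - 75.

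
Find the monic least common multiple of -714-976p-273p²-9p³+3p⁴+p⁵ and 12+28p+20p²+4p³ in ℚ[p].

-714-1690p-1249p²-282p³-6p⁴+4p⁵+p⁶

Repeated division with remainder:
  p⁵+3p⁴-9p³-273p²-976p-714 = ((1/4)p²-(1/2)p-3/2)(4p³+20p²+28p+12) + (-232p²-928p-696)
  4p³+20p²+28p+12 = (-(1/58)p-1/58)(-232p²-928p-696) + (0)
Last nonzero remainder: -232p²-928p-696. Dividing through by -232 gives the monic gcd p²+4p+3.
Then lcm(f, g) = f·g / gcd(f, g); expanding and making the result monic gives the answer.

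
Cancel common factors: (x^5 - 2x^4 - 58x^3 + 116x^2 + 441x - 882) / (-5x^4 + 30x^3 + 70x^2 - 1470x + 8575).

Apply the Euclidean algorithm:
  x^5 - 2x^4 - 58x^3 + 116x^2 + 441x - 882 = (-(1/5)x - 4/5)(-5x^4 + 30x^3 + 70x^2 - 1470x + 8575) + (-20x^3 - 122x^2 + 980x + 5978)
  -5x^4 + 30x^3 + 70x^2 - 1470x + 8575 = ((1/4)x - 121/40)(-20x^3 - 122x^2 + 980x + 5978) + (-(10881/20)x^2 + 533169/20)
  -20x^3 - 122x^2 + 980x + 5978 = ((400/10881)x + 2440/10881)(-(10881/20)x^2 + 533169/20) + (0)
Last nonzero remainder: -(10881/20)x^2 + 533169/20. Dividing through by -10881/20 gives the monic gcd x^2 - 49.
Cancel x^2 - 49 from numerator and denominator to get the reduced form.

(-x^3 + 2x^2 + 9x - 18)/(5x^2 - 30x + 175)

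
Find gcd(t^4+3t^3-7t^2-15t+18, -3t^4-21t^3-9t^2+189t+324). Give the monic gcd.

t^2+6t+9

Apply the Euclidean algorithm:
  t^4+3t^3-7t^2-15t+18 = (-1/3)(-3t^4-21t^3-9t^2+189t+324) + (-4t^3-10t^2+48t+126)
  -3t^4-21t^3-9t^2+189t+324 = ((3/4)t+27/8)(-4t^3-10t^2+48t+126) + (-(45/4)t^2-(135/2)t-405/4)
  -4t^3-10t^2+48t+126 = ((16/45)t-56/45)(-(45/4)t^2-(135/2)t-405/4) + (0)
Last nonzero remainder: -(45/4)t^2-(135/2)t-405/4. Dividing through by -45/4 gives the monic gcd t^2+6t+9.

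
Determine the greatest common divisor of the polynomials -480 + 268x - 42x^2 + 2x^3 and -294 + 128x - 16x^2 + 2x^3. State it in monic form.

By polynomial division,
  2x^3 - 42x^2 + 268x - 480 = (2x^3 - 16x^2 + 128x - 294) + (-26x^2 + 140x - 186)
  2x^3 - 16x^2 + 128x - 294 = (-(1/13)x + 34/169)(-26x^2 + 140x - 186) + ((14454/169)x - 43362/169)
  -26x^2 + 140x - 186 = (-(2197/7227)x + 5239/7227)((14454/169)x - 43362/169) + (0)
Last nonzero remainder: (14454/169)x - 43362/169. Dividing through by 14454/169 gives the monic gcd x - 3.

-3 + x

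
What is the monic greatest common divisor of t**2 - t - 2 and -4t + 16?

1

By polynomial division,
  t**2 - t - 2 = (-(1/4)t - 3/4)(-4t + 16) + (10)
  -4t + 16 = (-(2/5)t + 8/5)(10) + (0)
The last nonzero remainder is the constant 10, so the polynomials are coprime and gcd = 1.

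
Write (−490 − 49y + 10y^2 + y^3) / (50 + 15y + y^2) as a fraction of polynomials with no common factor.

(−49 + y^2)/(5 + y)

Euclidean algorithm in ℚ[y]:
  y^3 + 10y^2 − 49y − 490 = (y − 5)(y^2 + 15y + 50) + (−24y − 240)
  y^2 + 15y + 50 = (−(1/24)y − 5/24)(−24y − 240) + (0)
Last nonzero remainder: −24y − 240. Dividing through by −24 gives the monic gcd y + 10.
Cancel y + 10 from numerator and denominator to get the reduced form.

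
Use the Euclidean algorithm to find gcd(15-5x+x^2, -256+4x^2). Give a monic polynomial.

1

Repeated division with remainder:
  x^2-5x+15 = (1/4)(4x^2-256) + (-5x+79)
  4x^2-256 = (-(4/5)x-316/25)(-5x+79) + (18564/25)
  -5x+79 = (-(125/18564)x+1975/18564)(18564/25) + (0)
The last nonzero remainder is the constant 18564/25, so the polynomials are coprime and gcd = 1.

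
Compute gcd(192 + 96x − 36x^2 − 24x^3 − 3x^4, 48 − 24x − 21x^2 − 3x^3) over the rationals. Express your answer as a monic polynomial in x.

16 + 8x + x^2

Apply the Euclidean algorithm:
  −3x^4 − 24x^3 − 36x^2 + 96x + 192 = (x + 1)(−3x^3 − 21x^2 − 24x + 48) + (9x^2 + 72x + 144)
  −3x^3 − 21x^2 − 24x + 48 = (−(1/3)x + 1/3)(9x^2 + 72x + 144) + (0)
Last nonzero remainder: 9x^2 + 72x + 144. Dividing through by 9 gives the monic gcd x^2 + 8x + 16.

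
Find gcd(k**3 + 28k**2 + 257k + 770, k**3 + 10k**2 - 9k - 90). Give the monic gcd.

k + 10

Apply the Euclidean algorithm:
  k**3 + 28k**2 + 257k + 770 = (k**3 + 10k**2 - 9k - 90) + (18k**2 + 266k + 860)
  k**3 + 10k**2 - 9k - 90 = ((1/18)k - 43/162)(18k**2 + 266k + 860) + ((1120/81)k + 11200/81)
  18k**2 + 266k + 860 = ((729/560)k + 3483/560)((1120/81)k + 11200/81) + (0)
Last nonzero remainder: (1120/81)k + 11200/81. Dividing through by 1120/81 gives the monic gcd k + 10.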